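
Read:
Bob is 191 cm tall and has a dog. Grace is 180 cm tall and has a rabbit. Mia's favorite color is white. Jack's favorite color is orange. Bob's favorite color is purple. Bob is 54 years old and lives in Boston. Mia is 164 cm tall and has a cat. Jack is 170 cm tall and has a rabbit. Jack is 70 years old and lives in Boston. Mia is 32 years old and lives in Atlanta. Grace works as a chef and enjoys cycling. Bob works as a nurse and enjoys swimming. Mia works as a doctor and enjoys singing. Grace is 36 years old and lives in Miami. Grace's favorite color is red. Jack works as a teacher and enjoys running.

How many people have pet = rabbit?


Count: 2

2


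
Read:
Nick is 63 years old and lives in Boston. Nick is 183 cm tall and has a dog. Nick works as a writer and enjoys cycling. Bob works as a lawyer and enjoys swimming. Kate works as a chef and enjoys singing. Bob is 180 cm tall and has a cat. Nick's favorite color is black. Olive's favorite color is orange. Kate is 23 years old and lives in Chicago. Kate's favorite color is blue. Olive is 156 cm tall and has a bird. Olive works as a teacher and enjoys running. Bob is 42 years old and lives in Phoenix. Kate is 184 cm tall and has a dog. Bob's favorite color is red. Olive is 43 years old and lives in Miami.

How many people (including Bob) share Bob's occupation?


Bob is a lawyer. Count = 1

1


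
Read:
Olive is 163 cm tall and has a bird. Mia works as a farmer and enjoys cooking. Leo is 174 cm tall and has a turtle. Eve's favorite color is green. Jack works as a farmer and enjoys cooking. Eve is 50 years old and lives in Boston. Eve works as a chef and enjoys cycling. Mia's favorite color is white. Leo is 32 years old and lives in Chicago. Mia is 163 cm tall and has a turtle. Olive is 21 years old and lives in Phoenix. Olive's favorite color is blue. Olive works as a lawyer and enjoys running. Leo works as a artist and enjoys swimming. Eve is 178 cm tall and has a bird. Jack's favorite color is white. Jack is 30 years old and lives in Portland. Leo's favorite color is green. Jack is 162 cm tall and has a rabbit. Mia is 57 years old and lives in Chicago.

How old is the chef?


The chef is Eve, age 50

50


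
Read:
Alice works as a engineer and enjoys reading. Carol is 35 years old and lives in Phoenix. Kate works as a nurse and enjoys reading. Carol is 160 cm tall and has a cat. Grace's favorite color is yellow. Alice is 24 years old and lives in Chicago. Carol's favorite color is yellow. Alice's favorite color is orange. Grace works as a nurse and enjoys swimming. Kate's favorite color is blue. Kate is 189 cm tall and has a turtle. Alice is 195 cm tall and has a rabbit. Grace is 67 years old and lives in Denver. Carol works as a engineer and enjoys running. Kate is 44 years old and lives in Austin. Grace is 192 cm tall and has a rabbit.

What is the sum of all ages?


67+44+35+24 = 170

170


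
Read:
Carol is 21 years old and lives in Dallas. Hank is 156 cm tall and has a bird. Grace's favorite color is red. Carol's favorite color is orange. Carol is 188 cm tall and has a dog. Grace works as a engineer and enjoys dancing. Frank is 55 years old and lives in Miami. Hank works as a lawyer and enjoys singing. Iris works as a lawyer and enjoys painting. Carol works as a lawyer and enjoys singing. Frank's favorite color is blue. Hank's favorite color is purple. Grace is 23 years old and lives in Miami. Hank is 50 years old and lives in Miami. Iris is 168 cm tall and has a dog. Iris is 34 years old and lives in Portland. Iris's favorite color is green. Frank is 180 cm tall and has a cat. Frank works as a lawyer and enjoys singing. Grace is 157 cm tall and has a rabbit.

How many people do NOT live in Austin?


Not in Austin: 5

5


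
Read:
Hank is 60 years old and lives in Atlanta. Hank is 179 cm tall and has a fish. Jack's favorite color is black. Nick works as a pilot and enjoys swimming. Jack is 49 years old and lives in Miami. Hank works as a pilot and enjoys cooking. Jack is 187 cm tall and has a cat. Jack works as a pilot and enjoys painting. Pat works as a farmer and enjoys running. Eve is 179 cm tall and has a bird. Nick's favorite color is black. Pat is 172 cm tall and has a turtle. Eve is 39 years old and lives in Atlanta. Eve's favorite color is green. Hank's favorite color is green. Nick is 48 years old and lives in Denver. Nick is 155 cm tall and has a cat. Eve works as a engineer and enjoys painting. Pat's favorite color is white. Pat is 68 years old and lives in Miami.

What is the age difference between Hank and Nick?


|60 - 48| = 12

12


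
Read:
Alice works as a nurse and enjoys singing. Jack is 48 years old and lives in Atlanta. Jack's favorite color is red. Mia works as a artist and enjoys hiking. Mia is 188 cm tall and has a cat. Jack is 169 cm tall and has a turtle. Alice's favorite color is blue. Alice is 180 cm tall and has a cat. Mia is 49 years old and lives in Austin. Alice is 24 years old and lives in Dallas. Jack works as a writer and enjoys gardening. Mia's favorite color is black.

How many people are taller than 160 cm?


Taller than 160: 3

3


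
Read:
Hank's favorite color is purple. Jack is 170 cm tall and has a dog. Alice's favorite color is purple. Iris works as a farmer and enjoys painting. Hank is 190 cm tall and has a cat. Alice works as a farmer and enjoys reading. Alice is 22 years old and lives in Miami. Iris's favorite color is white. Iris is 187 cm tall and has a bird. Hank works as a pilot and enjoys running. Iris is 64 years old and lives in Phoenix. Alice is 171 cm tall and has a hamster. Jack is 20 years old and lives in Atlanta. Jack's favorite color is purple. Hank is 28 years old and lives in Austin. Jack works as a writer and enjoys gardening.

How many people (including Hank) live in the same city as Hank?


Hank lives in Austin. Count = 1

1


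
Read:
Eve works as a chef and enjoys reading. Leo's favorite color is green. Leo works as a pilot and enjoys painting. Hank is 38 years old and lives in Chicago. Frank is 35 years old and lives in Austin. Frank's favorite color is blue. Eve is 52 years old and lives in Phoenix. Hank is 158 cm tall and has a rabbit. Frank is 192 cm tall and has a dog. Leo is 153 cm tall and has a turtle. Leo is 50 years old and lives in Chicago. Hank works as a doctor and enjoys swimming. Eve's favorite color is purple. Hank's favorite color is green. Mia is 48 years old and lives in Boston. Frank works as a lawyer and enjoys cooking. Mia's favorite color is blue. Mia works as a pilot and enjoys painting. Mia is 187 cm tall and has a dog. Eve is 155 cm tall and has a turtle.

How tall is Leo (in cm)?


Leo is 153 cm tall

153


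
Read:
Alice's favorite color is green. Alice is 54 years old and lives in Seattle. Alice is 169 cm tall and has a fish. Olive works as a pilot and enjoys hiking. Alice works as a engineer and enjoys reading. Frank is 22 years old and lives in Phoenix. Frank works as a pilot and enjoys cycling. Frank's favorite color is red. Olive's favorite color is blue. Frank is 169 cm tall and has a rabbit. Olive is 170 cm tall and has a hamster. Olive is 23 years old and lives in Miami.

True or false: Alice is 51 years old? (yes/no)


Alice is actually 54. no

no


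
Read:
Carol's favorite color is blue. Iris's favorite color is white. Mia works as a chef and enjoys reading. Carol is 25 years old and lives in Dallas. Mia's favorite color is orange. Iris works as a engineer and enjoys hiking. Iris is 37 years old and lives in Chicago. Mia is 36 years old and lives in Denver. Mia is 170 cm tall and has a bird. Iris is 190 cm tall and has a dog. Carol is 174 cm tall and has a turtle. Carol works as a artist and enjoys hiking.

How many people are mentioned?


People: Carol, Mia, Iris. Count = 3

3


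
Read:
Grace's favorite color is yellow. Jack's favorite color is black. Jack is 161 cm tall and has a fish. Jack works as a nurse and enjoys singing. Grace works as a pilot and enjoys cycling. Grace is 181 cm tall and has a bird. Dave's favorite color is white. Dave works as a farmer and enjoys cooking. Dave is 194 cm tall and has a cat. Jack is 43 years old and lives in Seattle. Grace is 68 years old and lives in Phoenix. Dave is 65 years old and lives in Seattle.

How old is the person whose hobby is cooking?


Person with hobby=cooking is Dave, age 65

65


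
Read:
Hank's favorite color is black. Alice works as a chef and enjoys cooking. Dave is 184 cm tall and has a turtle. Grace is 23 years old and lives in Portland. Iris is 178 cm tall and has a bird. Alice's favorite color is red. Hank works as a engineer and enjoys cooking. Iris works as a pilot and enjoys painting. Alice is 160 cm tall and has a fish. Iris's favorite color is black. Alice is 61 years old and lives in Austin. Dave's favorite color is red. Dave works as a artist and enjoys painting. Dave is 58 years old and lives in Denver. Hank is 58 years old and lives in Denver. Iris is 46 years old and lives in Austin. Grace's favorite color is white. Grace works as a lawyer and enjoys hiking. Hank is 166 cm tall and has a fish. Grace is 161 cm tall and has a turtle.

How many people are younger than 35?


Filter: 1

1


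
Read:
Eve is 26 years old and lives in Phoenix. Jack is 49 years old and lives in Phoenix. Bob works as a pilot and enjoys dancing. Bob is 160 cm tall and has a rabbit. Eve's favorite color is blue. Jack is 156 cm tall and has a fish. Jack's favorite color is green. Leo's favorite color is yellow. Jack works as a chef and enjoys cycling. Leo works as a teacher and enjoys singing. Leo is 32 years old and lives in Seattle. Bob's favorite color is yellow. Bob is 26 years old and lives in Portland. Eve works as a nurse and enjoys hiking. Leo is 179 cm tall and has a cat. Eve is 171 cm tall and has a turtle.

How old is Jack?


Jack is 49 years old

49


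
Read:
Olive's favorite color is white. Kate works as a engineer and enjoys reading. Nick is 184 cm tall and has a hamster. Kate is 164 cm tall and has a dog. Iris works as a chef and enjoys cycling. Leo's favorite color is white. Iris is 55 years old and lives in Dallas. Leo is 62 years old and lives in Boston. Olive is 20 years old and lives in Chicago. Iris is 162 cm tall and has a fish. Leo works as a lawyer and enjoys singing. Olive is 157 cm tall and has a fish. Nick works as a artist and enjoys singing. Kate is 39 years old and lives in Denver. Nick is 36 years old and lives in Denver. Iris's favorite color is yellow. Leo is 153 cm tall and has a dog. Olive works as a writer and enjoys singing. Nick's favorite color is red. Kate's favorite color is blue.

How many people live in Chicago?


Count in Chicago: 1

1


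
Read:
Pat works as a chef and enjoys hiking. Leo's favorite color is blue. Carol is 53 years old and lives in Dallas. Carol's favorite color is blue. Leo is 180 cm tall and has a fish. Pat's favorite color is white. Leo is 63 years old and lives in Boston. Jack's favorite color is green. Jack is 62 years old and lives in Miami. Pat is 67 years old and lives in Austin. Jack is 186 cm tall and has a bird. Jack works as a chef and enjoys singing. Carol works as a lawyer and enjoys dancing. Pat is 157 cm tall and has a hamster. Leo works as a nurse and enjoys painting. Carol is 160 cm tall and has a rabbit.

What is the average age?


Sum=245, n=4, avg=61.25

61.25


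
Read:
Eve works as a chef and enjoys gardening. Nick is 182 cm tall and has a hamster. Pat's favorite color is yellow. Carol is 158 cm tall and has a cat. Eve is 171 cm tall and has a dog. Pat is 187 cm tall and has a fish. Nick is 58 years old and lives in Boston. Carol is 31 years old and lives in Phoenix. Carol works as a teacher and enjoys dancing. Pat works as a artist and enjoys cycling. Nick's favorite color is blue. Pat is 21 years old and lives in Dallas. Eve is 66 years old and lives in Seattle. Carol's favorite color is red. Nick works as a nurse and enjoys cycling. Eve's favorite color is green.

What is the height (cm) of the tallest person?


Tallest: Pat at 187 cm

187


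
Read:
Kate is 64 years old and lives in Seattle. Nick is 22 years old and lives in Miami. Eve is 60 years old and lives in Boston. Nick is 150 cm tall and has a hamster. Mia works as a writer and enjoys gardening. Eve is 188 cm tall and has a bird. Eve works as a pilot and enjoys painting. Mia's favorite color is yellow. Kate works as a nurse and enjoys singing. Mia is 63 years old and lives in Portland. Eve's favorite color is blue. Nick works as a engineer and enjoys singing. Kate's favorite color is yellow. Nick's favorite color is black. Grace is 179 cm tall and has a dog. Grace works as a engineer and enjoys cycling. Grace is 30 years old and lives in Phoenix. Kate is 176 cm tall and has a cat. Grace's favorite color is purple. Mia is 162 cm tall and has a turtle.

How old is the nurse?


The nurse is Kate, age 64

64


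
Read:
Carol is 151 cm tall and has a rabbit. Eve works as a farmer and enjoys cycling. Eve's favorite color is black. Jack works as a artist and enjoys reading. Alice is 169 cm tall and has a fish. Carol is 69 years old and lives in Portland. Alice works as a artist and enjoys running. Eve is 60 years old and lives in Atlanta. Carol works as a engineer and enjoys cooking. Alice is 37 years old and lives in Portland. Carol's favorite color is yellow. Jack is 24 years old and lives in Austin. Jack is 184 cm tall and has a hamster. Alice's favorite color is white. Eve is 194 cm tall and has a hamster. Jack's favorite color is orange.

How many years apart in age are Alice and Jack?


37 vs 24, diff = 13

13


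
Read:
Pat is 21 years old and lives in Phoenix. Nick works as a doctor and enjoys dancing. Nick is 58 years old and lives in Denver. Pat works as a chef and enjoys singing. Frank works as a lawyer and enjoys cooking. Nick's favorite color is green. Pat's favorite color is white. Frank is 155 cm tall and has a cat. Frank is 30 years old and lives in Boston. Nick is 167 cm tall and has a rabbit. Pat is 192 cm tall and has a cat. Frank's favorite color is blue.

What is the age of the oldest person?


Oldest: Nick at 58

58


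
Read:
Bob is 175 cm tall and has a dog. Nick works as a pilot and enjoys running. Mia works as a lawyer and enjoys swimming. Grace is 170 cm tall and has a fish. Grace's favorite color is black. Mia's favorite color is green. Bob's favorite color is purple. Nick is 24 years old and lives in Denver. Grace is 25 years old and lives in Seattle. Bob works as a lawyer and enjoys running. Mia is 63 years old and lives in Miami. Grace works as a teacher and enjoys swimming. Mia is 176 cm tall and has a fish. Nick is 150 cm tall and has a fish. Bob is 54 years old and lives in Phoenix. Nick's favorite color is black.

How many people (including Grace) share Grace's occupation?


Grace is a teacher. Count = 1

1


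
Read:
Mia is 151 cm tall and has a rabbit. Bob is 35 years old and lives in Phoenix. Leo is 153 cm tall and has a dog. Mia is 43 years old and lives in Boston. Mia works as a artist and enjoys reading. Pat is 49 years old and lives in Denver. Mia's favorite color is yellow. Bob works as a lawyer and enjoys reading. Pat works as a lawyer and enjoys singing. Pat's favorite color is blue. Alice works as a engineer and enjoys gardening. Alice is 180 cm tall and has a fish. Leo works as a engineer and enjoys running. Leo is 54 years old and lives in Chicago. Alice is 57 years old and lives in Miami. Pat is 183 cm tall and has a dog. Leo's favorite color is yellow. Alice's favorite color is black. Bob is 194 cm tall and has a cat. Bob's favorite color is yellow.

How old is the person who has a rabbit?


Person with rabbit is Mia, age 43

43


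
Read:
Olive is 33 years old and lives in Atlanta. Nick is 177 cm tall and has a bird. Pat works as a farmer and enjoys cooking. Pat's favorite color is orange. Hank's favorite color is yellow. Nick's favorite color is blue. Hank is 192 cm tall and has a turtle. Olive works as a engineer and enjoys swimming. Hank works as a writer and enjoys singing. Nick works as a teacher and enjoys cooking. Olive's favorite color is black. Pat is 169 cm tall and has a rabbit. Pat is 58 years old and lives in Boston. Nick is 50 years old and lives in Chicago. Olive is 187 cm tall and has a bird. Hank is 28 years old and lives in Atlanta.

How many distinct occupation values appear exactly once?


Unique occupation values: 4

4


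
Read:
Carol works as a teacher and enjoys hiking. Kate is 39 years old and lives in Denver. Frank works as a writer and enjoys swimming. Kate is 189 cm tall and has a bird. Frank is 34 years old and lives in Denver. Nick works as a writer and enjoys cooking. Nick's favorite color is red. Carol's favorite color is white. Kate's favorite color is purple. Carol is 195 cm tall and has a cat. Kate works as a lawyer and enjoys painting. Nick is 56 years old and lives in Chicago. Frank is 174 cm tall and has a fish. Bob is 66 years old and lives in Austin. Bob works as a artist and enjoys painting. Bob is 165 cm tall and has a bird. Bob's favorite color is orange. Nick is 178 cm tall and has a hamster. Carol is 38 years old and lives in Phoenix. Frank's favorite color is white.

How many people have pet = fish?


Count: 1

1


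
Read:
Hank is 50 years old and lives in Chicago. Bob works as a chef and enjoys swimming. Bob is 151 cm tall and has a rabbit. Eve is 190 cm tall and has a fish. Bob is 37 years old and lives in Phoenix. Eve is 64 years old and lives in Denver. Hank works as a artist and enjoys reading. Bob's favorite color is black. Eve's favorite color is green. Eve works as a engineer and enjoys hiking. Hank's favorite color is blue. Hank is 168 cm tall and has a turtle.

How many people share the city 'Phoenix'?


Count: 1

1


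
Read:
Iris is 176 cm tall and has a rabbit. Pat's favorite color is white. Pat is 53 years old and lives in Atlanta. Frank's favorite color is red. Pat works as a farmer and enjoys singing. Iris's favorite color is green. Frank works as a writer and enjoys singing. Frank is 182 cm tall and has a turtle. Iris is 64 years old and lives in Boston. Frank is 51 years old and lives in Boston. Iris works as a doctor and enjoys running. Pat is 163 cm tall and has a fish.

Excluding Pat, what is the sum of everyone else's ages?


Sum (excluding Pat): 115

115


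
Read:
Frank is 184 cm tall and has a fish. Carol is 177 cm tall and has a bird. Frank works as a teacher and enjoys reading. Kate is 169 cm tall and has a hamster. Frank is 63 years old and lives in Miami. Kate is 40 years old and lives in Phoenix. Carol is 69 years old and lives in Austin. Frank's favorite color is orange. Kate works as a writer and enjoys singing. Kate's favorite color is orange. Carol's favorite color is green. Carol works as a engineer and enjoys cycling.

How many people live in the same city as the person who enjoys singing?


Person with hobby singing is Kate, city Phoenix. Count = 1

1


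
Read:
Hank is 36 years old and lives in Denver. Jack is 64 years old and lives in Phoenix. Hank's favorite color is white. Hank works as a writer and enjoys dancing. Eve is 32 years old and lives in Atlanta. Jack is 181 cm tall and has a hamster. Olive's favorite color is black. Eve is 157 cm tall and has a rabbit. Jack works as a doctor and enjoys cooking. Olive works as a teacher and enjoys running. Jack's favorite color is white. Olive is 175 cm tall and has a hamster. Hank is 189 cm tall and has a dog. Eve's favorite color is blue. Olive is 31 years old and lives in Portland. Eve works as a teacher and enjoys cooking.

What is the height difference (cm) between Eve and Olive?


|157 - 175| = 18

18


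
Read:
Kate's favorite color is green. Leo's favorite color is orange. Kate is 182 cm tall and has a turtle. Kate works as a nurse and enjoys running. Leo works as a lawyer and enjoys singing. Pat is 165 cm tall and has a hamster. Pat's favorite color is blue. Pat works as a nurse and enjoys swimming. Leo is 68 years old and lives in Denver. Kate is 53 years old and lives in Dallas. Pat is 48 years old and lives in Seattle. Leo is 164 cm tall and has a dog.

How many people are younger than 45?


Filter: 0

0


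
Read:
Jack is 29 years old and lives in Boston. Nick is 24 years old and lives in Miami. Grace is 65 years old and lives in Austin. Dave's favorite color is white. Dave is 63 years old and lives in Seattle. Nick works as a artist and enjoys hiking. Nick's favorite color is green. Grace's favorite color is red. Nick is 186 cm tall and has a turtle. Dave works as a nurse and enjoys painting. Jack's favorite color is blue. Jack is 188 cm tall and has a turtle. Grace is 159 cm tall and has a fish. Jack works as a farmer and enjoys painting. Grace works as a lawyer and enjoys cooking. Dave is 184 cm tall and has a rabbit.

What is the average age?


Sum=181, n=4, avg=45.25

45.25


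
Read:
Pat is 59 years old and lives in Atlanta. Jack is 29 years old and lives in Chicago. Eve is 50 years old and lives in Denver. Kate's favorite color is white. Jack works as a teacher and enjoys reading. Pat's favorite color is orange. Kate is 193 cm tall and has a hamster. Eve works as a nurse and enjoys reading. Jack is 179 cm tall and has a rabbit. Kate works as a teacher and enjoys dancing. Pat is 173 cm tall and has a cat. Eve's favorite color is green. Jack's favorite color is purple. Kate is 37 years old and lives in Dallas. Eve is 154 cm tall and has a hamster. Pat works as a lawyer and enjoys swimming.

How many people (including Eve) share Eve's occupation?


Eve is a nurse. Count = 1

1


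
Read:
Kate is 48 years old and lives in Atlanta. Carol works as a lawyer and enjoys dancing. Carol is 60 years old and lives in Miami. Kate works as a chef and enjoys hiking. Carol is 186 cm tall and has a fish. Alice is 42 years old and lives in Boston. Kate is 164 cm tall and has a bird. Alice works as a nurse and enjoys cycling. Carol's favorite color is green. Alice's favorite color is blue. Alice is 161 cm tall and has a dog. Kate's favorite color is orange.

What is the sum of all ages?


48+60+42 = 150

150


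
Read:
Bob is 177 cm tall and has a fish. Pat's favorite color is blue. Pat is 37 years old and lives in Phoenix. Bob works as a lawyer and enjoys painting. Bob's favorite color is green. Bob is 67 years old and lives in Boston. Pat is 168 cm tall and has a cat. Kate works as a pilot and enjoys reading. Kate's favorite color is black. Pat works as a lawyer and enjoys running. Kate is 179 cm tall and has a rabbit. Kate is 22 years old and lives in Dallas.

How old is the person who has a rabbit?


Person with rabbit is Kate, age 22

22


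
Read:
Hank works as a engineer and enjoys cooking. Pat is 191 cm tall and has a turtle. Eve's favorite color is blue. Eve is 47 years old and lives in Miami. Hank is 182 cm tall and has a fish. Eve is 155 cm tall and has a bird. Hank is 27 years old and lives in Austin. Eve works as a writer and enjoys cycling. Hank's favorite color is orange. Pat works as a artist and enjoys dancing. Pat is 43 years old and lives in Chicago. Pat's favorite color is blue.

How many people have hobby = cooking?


Count: 1

1


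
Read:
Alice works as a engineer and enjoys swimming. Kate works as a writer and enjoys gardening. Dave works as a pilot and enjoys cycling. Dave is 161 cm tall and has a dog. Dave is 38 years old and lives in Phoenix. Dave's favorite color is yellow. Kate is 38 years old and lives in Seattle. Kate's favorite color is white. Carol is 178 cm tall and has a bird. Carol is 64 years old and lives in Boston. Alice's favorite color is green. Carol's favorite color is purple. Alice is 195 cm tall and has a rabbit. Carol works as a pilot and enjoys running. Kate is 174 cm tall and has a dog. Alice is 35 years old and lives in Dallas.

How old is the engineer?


The engineer is Alice, age 35

35


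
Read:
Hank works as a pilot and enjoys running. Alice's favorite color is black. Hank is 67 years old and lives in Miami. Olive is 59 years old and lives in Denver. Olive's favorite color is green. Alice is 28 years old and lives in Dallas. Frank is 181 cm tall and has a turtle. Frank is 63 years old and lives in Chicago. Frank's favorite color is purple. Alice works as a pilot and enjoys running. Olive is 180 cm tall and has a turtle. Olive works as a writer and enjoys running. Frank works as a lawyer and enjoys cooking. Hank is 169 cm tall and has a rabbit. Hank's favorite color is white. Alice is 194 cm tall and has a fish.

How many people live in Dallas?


Count in Dallas: 1

1


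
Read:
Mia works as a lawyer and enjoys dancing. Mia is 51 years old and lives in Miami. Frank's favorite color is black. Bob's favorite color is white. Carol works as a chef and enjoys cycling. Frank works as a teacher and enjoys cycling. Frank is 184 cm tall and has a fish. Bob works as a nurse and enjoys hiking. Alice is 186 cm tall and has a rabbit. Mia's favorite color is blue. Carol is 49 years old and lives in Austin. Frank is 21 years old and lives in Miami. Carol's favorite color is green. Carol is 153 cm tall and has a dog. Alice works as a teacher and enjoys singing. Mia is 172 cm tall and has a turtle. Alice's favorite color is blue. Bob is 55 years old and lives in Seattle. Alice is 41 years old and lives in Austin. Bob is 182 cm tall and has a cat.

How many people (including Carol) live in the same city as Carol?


Carol lives in Austin. Count = 2

2


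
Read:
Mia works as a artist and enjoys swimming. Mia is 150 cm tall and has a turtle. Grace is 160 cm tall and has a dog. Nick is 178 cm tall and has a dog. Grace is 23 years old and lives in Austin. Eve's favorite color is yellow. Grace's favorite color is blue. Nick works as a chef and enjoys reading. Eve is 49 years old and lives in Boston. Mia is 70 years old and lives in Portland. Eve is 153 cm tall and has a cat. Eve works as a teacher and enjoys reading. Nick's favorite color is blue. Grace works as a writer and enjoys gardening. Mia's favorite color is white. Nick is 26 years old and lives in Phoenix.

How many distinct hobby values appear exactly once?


Unique hobby values: 2

2


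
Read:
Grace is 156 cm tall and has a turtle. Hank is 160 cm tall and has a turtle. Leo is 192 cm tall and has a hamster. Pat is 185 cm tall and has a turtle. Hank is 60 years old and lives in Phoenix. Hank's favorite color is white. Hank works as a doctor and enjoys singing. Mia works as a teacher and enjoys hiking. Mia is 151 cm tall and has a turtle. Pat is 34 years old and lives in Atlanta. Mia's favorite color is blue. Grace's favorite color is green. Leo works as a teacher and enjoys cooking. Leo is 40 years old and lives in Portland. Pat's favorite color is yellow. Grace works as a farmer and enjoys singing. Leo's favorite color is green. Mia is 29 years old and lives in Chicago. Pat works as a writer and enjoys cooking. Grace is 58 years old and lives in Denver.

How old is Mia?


Mia is 29 years old

29


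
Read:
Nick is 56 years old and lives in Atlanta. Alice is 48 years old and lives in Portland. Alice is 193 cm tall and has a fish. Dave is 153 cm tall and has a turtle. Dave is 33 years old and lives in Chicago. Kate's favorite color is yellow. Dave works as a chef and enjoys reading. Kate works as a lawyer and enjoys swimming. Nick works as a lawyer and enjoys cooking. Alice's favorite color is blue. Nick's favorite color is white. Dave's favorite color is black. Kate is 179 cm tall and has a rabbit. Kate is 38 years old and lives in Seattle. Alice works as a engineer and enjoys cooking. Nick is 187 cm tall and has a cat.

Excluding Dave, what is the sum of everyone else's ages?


Sum (excluding Dave): 142

142


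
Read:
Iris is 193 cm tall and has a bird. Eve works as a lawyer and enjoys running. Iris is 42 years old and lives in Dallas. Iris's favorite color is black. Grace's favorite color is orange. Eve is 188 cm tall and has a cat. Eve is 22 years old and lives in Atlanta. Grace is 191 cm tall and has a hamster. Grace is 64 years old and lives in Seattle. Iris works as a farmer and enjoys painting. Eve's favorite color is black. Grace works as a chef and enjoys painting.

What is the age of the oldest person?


Oldest: Grace at 64

64


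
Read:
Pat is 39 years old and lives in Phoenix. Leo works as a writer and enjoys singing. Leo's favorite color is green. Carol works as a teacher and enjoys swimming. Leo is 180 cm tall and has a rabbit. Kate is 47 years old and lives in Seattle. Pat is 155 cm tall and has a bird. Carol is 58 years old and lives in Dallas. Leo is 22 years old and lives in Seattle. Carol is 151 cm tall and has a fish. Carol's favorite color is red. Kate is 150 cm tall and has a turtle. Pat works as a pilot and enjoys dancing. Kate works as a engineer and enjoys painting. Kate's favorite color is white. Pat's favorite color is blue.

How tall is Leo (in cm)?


Leo is 180 cm tall

180


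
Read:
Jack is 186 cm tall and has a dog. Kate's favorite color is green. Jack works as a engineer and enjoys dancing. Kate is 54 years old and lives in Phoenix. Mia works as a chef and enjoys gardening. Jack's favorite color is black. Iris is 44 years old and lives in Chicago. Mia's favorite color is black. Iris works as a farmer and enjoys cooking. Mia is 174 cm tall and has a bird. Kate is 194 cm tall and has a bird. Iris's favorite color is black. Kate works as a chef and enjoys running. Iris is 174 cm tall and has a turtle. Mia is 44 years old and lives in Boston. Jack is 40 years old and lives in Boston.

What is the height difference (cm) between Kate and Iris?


|194 - 174| = 20

20


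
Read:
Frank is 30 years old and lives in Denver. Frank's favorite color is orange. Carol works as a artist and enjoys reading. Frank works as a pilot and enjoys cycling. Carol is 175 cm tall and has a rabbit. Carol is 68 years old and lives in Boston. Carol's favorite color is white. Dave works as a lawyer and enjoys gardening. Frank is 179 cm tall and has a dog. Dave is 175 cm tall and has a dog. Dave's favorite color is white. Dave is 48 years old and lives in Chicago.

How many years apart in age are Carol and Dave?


68 vs 48, diff = 20

20


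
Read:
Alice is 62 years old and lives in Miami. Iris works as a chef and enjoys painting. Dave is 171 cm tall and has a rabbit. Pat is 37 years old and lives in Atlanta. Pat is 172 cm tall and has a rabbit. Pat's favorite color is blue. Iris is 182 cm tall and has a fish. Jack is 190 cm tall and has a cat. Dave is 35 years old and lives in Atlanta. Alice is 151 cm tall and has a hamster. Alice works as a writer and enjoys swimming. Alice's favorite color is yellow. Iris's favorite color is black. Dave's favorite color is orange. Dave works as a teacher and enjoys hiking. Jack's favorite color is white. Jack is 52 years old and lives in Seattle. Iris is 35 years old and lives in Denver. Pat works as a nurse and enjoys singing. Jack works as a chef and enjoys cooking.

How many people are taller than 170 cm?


Taller than 170: 4

4


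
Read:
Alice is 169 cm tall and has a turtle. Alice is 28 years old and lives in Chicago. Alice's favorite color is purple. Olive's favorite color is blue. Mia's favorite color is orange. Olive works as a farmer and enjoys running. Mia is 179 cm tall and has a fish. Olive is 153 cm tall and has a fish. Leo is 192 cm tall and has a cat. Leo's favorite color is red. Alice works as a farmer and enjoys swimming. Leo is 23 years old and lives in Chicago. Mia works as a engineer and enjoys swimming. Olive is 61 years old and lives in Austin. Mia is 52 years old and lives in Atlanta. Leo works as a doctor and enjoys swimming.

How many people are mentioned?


People: Olive, Leo, Alice, Mia. Count = 4

4


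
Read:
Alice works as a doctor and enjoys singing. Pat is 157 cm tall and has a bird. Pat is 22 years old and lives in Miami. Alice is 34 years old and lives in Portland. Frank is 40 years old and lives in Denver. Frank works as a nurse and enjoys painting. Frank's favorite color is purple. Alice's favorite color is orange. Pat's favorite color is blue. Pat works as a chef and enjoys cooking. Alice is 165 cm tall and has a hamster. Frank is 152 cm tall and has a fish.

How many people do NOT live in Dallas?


Not in Dallas: 3

3


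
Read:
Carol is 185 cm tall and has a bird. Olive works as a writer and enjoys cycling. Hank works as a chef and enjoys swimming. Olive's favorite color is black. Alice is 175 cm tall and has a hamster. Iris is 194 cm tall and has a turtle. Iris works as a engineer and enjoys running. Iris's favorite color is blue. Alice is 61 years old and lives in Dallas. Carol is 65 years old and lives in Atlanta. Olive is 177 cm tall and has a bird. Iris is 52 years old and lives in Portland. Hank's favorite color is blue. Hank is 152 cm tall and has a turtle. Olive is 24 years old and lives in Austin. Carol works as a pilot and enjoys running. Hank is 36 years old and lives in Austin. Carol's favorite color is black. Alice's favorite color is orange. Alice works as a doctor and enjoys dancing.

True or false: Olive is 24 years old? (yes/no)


Olive is actually 24. yes

yes


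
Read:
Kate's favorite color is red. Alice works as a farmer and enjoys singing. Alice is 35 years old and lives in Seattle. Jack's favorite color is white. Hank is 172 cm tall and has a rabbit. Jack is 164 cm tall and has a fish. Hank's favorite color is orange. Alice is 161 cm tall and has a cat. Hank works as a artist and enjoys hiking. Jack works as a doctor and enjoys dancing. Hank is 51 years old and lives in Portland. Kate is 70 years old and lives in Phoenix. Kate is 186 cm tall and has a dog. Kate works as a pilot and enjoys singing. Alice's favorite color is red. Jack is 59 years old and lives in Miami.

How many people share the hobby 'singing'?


Count: 2

2


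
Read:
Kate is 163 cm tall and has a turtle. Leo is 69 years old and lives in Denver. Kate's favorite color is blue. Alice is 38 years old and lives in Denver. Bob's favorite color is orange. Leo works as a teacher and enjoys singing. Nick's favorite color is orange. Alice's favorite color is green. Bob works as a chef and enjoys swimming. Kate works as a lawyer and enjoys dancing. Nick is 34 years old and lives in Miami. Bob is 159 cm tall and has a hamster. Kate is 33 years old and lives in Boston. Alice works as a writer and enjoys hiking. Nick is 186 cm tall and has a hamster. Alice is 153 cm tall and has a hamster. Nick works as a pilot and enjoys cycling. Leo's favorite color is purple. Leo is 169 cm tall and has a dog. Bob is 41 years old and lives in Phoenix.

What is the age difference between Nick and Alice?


|34 - 38| = 4

4


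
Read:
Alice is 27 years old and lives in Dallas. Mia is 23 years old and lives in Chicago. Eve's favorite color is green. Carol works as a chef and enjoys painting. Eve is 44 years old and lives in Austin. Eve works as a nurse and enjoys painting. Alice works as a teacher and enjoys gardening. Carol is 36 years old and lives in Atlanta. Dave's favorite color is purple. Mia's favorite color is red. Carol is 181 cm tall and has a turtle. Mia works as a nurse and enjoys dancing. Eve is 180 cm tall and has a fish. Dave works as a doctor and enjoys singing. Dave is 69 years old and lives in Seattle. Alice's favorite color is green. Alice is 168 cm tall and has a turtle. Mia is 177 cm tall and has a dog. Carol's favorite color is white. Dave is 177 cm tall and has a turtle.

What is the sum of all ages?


36+23+44+27+69 = 199

199


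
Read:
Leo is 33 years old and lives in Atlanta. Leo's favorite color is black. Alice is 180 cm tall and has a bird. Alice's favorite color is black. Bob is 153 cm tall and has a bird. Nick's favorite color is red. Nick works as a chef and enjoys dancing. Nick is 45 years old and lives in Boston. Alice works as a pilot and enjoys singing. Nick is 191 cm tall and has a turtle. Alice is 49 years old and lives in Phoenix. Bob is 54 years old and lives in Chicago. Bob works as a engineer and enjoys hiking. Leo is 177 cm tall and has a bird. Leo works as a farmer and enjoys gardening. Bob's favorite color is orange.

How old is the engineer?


The engineer is Bob, age 54

54


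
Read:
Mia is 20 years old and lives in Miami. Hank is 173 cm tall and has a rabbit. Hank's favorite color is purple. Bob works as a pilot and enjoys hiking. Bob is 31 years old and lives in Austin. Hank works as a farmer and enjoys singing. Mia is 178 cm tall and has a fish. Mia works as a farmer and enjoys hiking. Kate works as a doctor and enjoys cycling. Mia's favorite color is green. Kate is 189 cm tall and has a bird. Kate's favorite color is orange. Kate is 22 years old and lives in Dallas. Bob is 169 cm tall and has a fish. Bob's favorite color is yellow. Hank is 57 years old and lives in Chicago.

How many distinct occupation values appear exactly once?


Unique occupation values: 2

2


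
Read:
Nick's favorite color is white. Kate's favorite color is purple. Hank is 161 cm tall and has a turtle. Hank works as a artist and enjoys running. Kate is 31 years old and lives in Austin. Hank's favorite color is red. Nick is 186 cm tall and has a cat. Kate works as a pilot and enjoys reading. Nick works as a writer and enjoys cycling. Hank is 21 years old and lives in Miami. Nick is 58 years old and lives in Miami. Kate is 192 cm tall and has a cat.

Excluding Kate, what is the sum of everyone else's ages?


Sum (excluding Kate): 79

79


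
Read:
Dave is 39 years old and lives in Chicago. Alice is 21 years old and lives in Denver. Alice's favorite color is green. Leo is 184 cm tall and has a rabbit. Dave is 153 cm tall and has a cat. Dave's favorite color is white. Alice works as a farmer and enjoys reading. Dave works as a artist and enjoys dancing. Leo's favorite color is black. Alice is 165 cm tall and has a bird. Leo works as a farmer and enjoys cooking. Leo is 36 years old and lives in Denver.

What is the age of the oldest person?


Oldest: Dave at 39

39


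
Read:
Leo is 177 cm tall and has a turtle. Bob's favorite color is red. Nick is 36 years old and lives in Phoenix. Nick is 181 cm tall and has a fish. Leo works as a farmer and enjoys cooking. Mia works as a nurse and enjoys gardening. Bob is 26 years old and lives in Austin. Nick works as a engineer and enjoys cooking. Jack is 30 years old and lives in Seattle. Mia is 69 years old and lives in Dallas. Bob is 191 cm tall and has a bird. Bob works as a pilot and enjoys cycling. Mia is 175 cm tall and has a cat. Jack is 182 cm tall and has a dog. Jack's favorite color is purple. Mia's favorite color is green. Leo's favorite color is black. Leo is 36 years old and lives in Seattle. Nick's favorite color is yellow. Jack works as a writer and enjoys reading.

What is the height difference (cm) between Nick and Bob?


|181 - 191| = 10

10


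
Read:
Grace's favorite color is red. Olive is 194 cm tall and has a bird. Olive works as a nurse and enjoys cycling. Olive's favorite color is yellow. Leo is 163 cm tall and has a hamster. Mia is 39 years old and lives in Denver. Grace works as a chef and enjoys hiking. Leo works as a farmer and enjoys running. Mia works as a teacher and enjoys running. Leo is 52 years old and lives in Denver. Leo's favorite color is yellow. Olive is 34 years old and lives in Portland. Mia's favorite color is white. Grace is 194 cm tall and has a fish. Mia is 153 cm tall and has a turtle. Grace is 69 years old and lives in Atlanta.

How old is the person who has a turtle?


Person with turtle is Mia, age 39

39


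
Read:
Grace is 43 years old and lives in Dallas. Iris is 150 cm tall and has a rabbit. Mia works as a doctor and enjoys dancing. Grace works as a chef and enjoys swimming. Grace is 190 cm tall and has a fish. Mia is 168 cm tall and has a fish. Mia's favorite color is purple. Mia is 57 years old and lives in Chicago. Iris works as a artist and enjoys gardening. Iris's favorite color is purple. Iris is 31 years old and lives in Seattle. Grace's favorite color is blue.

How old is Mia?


Mia is 57 years old

57


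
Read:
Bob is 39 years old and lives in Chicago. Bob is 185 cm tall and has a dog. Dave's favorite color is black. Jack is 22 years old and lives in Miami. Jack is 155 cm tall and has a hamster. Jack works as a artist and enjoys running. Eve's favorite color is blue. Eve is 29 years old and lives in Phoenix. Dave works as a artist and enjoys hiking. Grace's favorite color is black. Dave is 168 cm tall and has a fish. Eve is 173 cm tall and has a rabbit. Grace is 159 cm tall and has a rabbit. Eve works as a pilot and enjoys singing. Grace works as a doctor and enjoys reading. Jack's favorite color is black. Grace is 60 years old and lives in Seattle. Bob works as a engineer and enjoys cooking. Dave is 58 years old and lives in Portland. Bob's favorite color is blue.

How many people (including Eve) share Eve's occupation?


Eve is a pilot. Count = 1

1
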